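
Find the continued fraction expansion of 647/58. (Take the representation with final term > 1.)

[11; 6, 2, 4]

647 = 11*58 + 9
58 = 6*9 + 4
9 = 2*4 + 1
4 = 4*1 + 0  (stop)
So 647/58 = [11; 6, 2, 4].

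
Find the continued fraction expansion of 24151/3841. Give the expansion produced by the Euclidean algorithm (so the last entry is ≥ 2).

[6; 3, 2, 9, 1, 12, 4]

24151 = 6·3841 + 1105
3841 = 3·1105 + 526
1105 = 2·526 + 53
526 = 9·53 + 49
53 = 1·49 + 4
49 = 12·4 + 1
4 = 4·1 + 0  (stop)
So 24151/3841 = [6; 3, 2, 9, 1, 12, 4].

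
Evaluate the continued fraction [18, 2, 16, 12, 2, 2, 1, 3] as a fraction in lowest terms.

197992/10711

Fold from the inside: start with 3/1.
  1 + 1/3 = 4/3
  2 + 3/4 = 11/4
  2 + 4/11 = 26/11
  12 + 11/26 = 323/26
  16 + 26/323 = 5194/323
  2 + 323/5194 = 10711/5194
  18 + 5194/10711 = 197992/10711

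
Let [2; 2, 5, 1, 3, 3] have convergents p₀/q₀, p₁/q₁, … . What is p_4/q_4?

Using pₖ = aₖpₖ₋₁ + pₖ₋₂, qₖ = aₖqₖ₋₁ + qₖ₋₂ (with p₋₁=1, p₋₂=0, q₋₁=0, q₋₂=1):
  k=0: a=2, p=2, q=1
  k=1: a=2, p=5, q=2
  k=2: a=5, p=27, q=11
  k=3: a=1, p=32, q=13
  k=4: a=3, p=123, q=50

123/50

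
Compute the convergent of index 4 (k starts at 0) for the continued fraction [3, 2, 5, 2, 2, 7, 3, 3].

Using pₖ = aₖpₖ₋₁ + pₖ₋₂, qₖ = aₖqₖ₋₁ + qₖ₋₂ (with p₋₁=1, p₋₂=0, q₋₁=0, q₋₂=1):
  k=0: a=3, p=3, q=1
  k=1: a=2, p=7, q=2
  k=2: a=5, p=38, q=11
  k=3: a=2, p=83, q=24
  k=4: a=2, p=204, q=59

204/59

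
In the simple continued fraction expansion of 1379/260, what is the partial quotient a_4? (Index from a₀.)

3

1379 = 5·260 + 79   →  a_0 = 5
260 = 3·79 + 23   →  a_1 = 3
79 = 3·23 + 10   →  a_2 = 3
23 = 2·10 + 3   →  a_3 = 2
10 = 3·3 + 1   →  a_4 = 3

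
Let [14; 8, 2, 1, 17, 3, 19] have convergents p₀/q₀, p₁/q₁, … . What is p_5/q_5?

19076/1351

Using pₖ = aₖpₖ₋₁ + pₖ₋₂, qₖ = aₖqₖ₋₁ + qₖ₋₂ (with p₋₁=1, p₋₂=0, q₋₁=0, q₋₂=1):
  k=0: a=14, p=14, q=1
  k=1: a=8, p=113, q=8
  k=2: a=2, p=240, q=17
  k=3: a=1, p=353, q=25
  k=4: a=17, p=6241, q=442
  k=5: a=3, p=19076, q=1351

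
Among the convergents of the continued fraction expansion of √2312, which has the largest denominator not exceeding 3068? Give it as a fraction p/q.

55440/1153

√2312 = [48; 12, 96, …] (period length 2).
Convergents:
  p_0/q_0 = 48/1
  p_1/q_1 = 577/12
  p_2/q_2 = 55440/1153
  p_3/q_3 = 665857/13848
q_2 = 1153 ≤ 3068 < 13848 = q_3, so the answer is 55440/1153.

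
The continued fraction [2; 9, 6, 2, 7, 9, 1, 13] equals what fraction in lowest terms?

Using pₖ = aₖpₖ₋₁ + pₖ₋₂ and qₖ = aₖqₖ₋₁ + qₖ₋₂:
  k=0: a=2, p=2, q=1
  k=1: a=9, p=19, q=9
  k=2: a=6, p=116, q=55
  k=3: a=2, p=251, q=119
  k=4: a=7, p=1873, q=888
  k=5: a=9, p=17108, q=8111
  k=6: a=1, p=18981, q=8999
  k=7: a=13, p=263861, q=125098

263861/125098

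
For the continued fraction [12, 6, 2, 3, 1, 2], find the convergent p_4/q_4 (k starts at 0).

705/58

Using pₖ = aₖpₖ₋₁ + pₖ₋₂, qₖ = aₖqₖ₋₁ + qₖ₋₂ (with p₋₁=1, p₋₂=0, q₋₁=0, q₋₂=1):
  k=0: a=12, p=12, q=1
  k=1: a=6, p=73, q=6
  k=2: a=2, p=158, q=13
  k=3: a=3, p=547, q=45
  k=4: a=1, p=705, q=58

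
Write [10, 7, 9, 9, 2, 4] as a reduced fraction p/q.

55804/5503

Fold from the inside: start with 4/1.
  2 + 1/4 = 9/4
  9 + 4/9 = 85/9
  9 + 9/85 = 774/85
  7 + 85/774 = 5503/774
  10 + 774/5503 = 55804/5503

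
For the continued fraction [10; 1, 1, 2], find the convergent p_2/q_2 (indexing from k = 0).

Using pₖ = aₖpₖ₋₁ + pₖ₋₂, qₖ = aₖqₖ₋₁ + qₖ₋₂ (with p₋₁=1, p₋₂=0, q₋₁=0, q₋₂=1):
  k=0: a=10, p=10, q=1
  k=1: a=1, p=11, q=1
  k=2: a=1, p=21, q=2

21/2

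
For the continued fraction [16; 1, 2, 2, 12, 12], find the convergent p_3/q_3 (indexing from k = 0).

117/7

Using pₖ = aₖpₖ₋₁ + pₖ₋₂, qₖ = aₖqₖ₋₁ + qₖ₋₂ (with p₋₁=1, p₋₂=0, q₋₁=0, q₋₂=1):
  k=0: a=16, p=16, q=1
  k=1: a=1, p=17, q=1
  k=2: a=2, p=50, q=3
  k=3: a=2, p=117, q=7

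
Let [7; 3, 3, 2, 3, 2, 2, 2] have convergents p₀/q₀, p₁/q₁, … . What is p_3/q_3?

168/23

Using pₖ = aₖpₖ₋₁ + pₖ₋₂, qₖ = aₖqₖ₋₁ + qₖ₋₂ (with p₋₁=1, p₋₂=0, q₋₁=0, q₋₂=1):
  k=0: a=7, p=7, q=1
  k=1: a=3, p=22, q=3
  k=2: a=3, p=73, q=10
  k=3: a=2, p=168, q=23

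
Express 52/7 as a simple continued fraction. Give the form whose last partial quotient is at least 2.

[7; 2, 3]

52 = 7*7 + 3
7 = 2*3 + 1
3 = 3*1 + 0  (stop)
So 52/7 = [7; 2, 3].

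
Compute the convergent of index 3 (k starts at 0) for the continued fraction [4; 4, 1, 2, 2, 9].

Using pₖ = aₖpₖ₋₁ + pₖ₋₂, qₖ = aₖqₖ₋₁ + qₖ₋₂ (with p₋₁=1, p₋₂=0, q₋₁=0, q₋₂=1):
  k=0: a=4, p=4, q=1
  k=1: a=4, p=17, q=4
  k=2: a=1, p=21, q=5
  k=3: a=2, p=59, q=14

59/14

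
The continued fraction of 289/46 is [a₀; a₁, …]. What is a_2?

289 = 6·46 + 13   →  a_0 = 6
46 = 3·13 + 7   →  a_1 = 3
13 = 1·7 + 6   →  a_2 = 1

1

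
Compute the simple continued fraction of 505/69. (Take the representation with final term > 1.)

[7; 3, 7, 3]

505 = 7*69 + 22
69 = 3*22 + 3
22 = 7*3 + 1
3 = 3*1 + 0  (stop)
So 505/69 = [7; 3, 7, 3].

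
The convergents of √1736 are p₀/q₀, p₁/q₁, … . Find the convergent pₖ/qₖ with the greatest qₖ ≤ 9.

√1736 = [41; 1, 1, 1, 82, …] (period length 4).
Convergents:
  p_0/q_0 = 41/1
  p_1/q_1 = 42/1
  p_2/q_2 = 83/2
  p_3/q_3 = 125/3
  p_4/q_4 = 10333/248
q_3 = 3 ≤ 9 < 248 = q_4, so the answer is 125/3.

125/3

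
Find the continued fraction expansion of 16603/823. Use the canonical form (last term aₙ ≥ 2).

16603 = 20×823 + 143
823 = 5×143 + 108
143 = 1×108 + 35
108 = 3×35 + 3
35 = 11×3 + 2
3 = 1×2 + 1
2 = 2×1 + 0  (stop)
So 16603/823 = [20; 5, 1, 3, 11, 1, 2].

[20; 5, 1, 3, 11, 1, 2]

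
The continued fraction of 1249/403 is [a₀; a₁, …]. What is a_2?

13

1249 = 3·403 + 40   →  a_0 = 3
403 = 10·40 + 3   →  a_1 = 10
40 = 13·3 + 1   →  a_2 = 13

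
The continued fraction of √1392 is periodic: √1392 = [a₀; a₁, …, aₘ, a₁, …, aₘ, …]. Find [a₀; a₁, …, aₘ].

[37; 3, 4, 3, 74]

a₀ = ⌊√1392⌋ = 37.
With m₀=0, d₀=1 and mₖ₊₁ = dₖaₖ − mₖ, dₖ₊₁ = (n − mₖ₊₁²)/dₖ, aₖ₊₁ = ⌊(a₀+mₖ₊₁)/dₖ₊₁⌋:
  k=1: m=37, d=23, a=3
  k=2: m=32, d=16, a=4
  k=3: m=32, d=23, a=3
  k=4: m=37, d=1, a=74
d=1 and a=2a₀=74 at k=4, so the next step gives (m, d) = (37, 23) again — its k=1 value — and the period has length 4.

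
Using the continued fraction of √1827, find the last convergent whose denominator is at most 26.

√1827 = [42; 1, 2, 1, 8, 1, 2, 1, 84, …] (period length 8).
Convergents:
  p_0/q_0 = 42/1
  p_1/q_1 = 43/1
  p_2/q_2 = 128/3
  p_3/q_3 = 171/4
  p_4/q_4 = 1496/35
q_3 = 4 ≤ 26 < 35 = q_4, so the answer is 171/4.

171/4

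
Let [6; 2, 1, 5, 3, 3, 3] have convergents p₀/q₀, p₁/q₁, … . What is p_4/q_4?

343/54

Using pₖ = aₖpₖ₋₁ + pₖ₋₂, qₖ = aₖqₖ₋₁ + qₖ₋₂ (with p₋₁=1, p₋₂=0, q₋₁=0, q₋₂=1):
  k=0: a=6, p=6, q=1
  k=1: a=2, p=13, q=2
  k=2: a=1, p=19, q=3
  k=3: a=5, p=108, q=17
  k=4: a=3, p=343, q=54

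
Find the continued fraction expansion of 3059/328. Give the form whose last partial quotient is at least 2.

3059 = 9×328 + 107
328 = 3×107 + 7
107 = 15×7 + 2
7 = 3×2 + 1
2 = 2×1 + 0  (stop)
So 3059/328 = [9; 3, 15, 3, 2].

[9; 3, 15, 3, 2]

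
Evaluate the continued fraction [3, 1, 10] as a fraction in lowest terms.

43/11

Fold from the inside: start with 10/1.
  1 + 1/10 = 11/10
  3 + 10/11 = 43/11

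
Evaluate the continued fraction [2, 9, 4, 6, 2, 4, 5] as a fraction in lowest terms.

24527/11634

Fold from the inside: start with 5/1.
  4 + 1/5 = 21/5
  2 + 5/21 = 47/21
  6 + 21/47 = 303/47
  4 + 47/303 = 1259/303
  9 + 303/1259 = 11634/1259
  2 + 1259/11634 = 24527/11634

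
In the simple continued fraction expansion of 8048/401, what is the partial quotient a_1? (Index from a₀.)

8048 = 20·401 + 28   →  a_0 = 20
401 = 14·28 + 9   →  a_1 = 14

14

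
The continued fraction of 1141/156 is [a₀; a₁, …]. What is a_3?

1141 = 7·156 + 49   →  a_0 = 7
156 = 3·49 + 9   →  a_1 = 3
49 = 5·9 + 4   →  a_2 = 5
9 = 2·4 + 1   →  a_3 = 2

2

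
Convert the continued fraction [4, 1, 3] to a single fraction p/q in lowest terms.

19/4

Fold from the inside: start with 3/1.
  1 + 1/3 = 4/3
  4 + 3/4 = 19/4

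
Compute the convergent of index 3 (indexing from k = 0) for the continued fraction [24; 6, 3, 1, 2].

Using pₖ = aₖpₖ₋₁ + pₖ₋₂, qₖ = aₖqₖ₋₁ + qₖ₋₂ (with p₋₁=1, p₋₂=0, q₋₁=0, q₋₂=1):
  k=0: a=24, p=24, q=1
  k=1: a=6, p=145, q=6
  k=2: a=3, p=459, q=19
  k=3: a=1, p=604, q=25

604/25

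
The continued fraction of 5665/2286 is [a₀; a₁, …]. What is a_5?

5665 = 2·2286 + 1093   →  a_0 = 2
2286 = 2·1093 + 100   →  a_1 = 2
1093 = 10·100 + 93   →  a_2 = 10
100 = 1·93 + 7   →  a_3 = 1
93 = 13·7 + 2   →  a_4 = 13
7 = 3·2 + 1   →  a_5 = 3

3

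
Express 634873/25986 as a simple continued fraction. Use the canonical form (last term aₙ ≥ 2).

634873 = 24·25986 + 11209
25986 = 2·11209 + 3568
11209 = 3·3568 + 505
3568 = 7·505 + 33
505 = 15·33 + 10
33 = 3·10 + 3
10 = 3·3 + 1
3 = 3·1 + 0  (stop)
So 634873/25986 = [24; 2, 3, 7, 15, 3, 3, 3].

[24; 2, 3, 7, 15, 3, 3, 3]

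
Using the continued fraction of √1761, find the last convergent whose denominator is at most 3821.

98658/2351

√1761 = [41; 1, 26, 1, 82, …] (period length 4).
Convergents:
  p_0/q_0 = 41/1
  p_1/q_1 = 42/1
  p_2/q_2 = 1133/27
  p_3/q_3 = 1175/28
  p_4/q_4 = 97483/2323
  p_5/q_5 = 98658/2351
  p_6/q_6 = 2662591/63449
q_5 = 2351 ≤ 3821 < 63449 = q_6, so the answer is 98658/2351.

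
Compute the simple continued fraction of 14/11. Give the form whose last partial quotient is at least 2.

14 = 1×11 + 3
11 = 3×3 + 2
3 = 1×2 + 1
2 = 2×1 + 0  (stop)
So 14/11 = [1; 3, 1, 2].

[1; 3, 1, 2]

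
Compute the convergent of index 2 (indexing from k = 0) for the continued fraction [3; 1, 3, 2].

Using pₖ = aₖpₖ₋₁ + pₖ₋₂, qₖ = aₖqₖ₋₁ + qₖ₋₂ (with p₋₁=1, p₋₂=0, q₋₁=0, q₋₂=1):
  k=0: a=3, p=3, q=1
  k=1: a=1, p=4, q=1
  k=2: a=3, p=15, q=4

15/4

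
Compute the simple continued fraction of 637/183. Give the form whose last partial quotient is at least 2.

637 = 3×183 + 88
183 = 2×88 + 7
88 = 12×7 + 4
7 = 1×4 + 3
4 = 1×3 + 1
3 = 3×1 + 0  (stop)
So 637/183 = [3; 2, 12, 1, 1, 3].

[3; 2, 12, 1, 1, 3]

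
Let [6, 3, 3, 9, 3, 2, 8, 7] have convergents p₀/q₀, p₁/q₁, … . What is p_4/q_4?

1821/289

Using pₖ = aₖpₖ₋₁ + pₖ₋₂, qₖ = aₖqₖ₋₁ + qₖ₋₂ (with p₋₁=1, p₋₂=0, q₋₁=0, q₋₂=1):
  k=0: a=6, p=6, q=1
  k=1: a=3, p=19, q=3
  k=2: a=3, p=63, q=10
  k=3: a=9, p=586, q=93
  k=4: a=3, p=1821, q=289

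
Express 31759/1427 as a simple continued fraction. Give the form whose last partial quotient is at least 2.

[22; 3, 1, 10, 16, 2]

31759 = 22·1427 + 365
1427 = 3·365 + 332
365 = 1·332 + 33
332 = 10·33 + 2
33 = 16·2 + 1
2 = 2·1 + 0  (stop)
So 31759/1427 = [22; 3, 1, 10, 16, 2].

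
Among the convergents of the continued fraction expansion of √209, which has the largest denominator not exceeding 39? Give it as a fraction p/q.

506/35

√209 = [14; 2, 5, 3, 2, 3, 5, 2, 28, …] (period length 8).
Convergents:
  p_0/q_0 = 14/1
  p_1/q_1 = 29/2
  p_2/q_2 = 159/11
  p_3/q_3 = 506/35
  p_4/q_4 = 1171/81
q_3 = 35 ≤ 39 < 81 = q_4, so the answer is 506/35.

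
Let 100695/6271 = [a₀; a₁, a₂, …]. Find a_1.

100695 = 16·6271 + 359   →  a_0 = 16
6271 = 17·359 + 168   →  a_1 = 17

17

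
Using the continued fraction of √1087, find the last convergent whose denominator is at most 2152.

70687/2144

√1087 = [32; 1, 31, 1, 64, …] (period length 4).
Convergents:
  p_0/q_0 = 32/1
  p_1/q_1 = 33/1
  p_2/q_2 = 1055/32
  p_3/q_3 = 1088/33
  p_4/q_4 = 70687/2144
  p_5/q_5 = 71775/2177
q_4 = 2144 ≤ 2152 < 2177 = q_5, so the answer is 70687/2144.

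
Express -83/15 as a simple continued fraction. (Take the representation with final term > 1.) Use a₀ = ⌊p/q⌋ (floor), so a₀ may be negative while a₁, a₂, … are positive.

-83 = -6×15 + 7
15 = 2×7 + 1
7 = 7×1 + 0  (stop)
So -83/15 = [-6; 2, 7].

[-6; 2, 7]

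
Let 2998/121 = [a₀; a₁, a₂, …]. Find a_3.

2998 = 24·121 + 94   →  a_0 = 24
121 = 1·94 + 27   →  a_1 = 1
94 = 3·27 + 13   →  a_2 = 3
27 = 2·13 + 1   →  a_3 = 2

2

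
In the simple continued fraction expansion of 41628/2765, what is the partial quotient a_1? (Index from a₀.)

18

41628 = 15·2765 + 153   →  a_0 = 15
2765 = 18·153 + 11   →  a_1 = 18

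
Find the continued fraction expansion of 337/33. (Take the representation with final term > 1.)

[10; 4, 1, 2, 2]

337 = 10*33 + 7
33 = 4*7 + 5
7 = 1*5 + 2
5 = 2*2 + 1
2 = 2*1 + 0  (stop)
So 337/33 = [10; 4, 1, 2, 2].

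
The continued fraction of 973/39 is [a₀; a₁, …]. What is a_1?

973 = 24·39 + 37   →  a_0 = 24
39 = 1·37 + 2   →  a_1 = 1

1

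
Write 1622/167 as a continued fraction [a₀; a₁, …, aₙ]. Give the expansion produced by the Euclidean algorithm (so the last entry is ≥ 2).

[9; 1, 2, 2, 11, 2]

1622 = 9·167 + 119
167 = 1·119 + 48
119 = 2·48 + 23
48 = 2·23 + 2
23 = 11·2 + 1
2 = 2·1 + 0  (stop)
So 1622/167 = [9; 1, 2, 2, 11, 2].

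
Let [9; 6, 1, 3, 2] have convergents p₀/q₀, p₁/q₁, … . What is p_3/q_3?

247/27

Using pₖ = aₖpₖ₋₁ + pₖ₋₂, qₖ = aₖqₖ₋₁ + qₖ₋₂ (with p₋₁=1, p₋₂=0, q₋₁=0, q₋₂=1):
  k=0: a=9, p=9, q=1
  k=1: a=6, p=55, q=6
  k=2: a=1, p=64, q=7
  k=3: a=3, p=247, q=27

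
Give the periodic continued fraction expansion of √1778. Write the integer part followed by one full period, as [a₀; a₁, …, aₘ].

[42; 6, 84]

a₀ = ⌊√1778⌋ = 42.
With m₀=0, d₀=1 and mₖ₊₁ = dₖaₖ − mₖ, dₖ₊₁ = (n − mₖ₊₁²)/dₖ, aₖ₊₁ = ⌊(a₀+mₖ₊₁)/dₖ₊₁⌋:
  k=1: m=42, d=14, a=6
  k=2: m=42, d=1, a=84
d=1 and a=2a₀=84 at k=2, so the next step gives (m, d) = (42, 14) again — its k=1 value — and the period has length 2.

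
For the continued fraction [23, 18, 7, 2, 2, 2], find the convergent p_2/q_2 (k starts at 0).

Using pₖ = aₖpₖ₋₁ + pₖ₋₂, qₖ = aₖqₖ₋₁ + qₖ₋₂ (with p₋₁=1, p₋₂=0, q₋₁=0, q₋₂=1):
  k=0: a=23, p=23, q=1
  k=1: a=18, p=415, q=18
  k=2: a=7, p=2928, q=127

2928/127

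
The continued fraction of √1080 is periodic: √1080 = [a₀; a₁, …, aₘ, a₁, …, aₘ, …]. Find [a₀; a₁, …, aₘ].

[32; 1, 6, 3, 6, 1, 64]

a₀ = ⌊√1080⌋ = 32.
With m₀=0, d₀=1 and mₖ₊₁ = dₖaₖ − mₖ, dₖ₊₁ = (n − mₖ₊₁²)/dₖ, aₖ₊₁ = ⌊(a₀+mₖ₊₁)/dₖ₊₁⌋:
  k=1: m=32, d=56, a=1
  k=2: m=24, d=9, a=6
  k=3: m=30, d=20, a=3
  k=4: m=30, d=9, a=6
  k=5: m=24, d=56, a=1
  k=6: m=32, d=1, a=64
d=1 and a=2a₀=64 at k=6, so the next step gives (m, d) = (32, 56) again — its k=1 value — and the period has length 6.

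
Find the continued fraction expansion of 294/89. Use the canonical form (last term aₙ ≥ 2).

294 = 3*89 + 27
89 = 3*27 + 8
27 = 3*8 + 3
8 = 2*3 + 2
3 = 1*2 + 1
2 = 2*1 + 0  (stop)
So 294/89 = [3; 3, 3, 2, 1, 2].

[3; 3, 3, 2, 1, 2]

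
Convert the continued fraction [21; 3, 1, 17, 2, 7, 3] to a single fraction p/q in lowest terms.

72793/3425

Using pₖ = aₖpₖ₋₁ + pₖ₋₂ and qₖ = aₖqₖ₋₁ + qₖ₋₂:
  k=0: a=21, p=21, q=1
  k=1: a=3, p=64, q=3
  k=2: a=1, p=85, q=4
  k=3: a=17, p=1509, q=71
  k=4: a=2, p=3103, q=146
  k=5: a=7, p=23230, q=1093
  k=6: a=3, p=72793, q=3425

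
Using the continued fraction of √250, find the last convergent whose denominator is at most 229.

√250 = [15; 1, 4, 3, 3, 4, 1, 30, …] (period length 7).
Convergents:
  p_0/q_0 = 15/1
  p_1/q_1 = 16/1
  p_2/q_2 = 79/5
  p_3/q_3 = 253/16
  p_4/q_4 = 838/53
  p_5/q_5 = 3605/228
  p_6/q_6 = 4443/281
q_5 = 228 ≤ 229 < 281 = q_6, so the answer is 3605/228.

3605/228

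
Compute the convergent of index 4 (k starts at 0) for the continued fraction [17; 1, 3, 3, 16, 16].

3767/212

Using pₖ = aₖpₖ₋₁ + pₖ₋₂, qₖ = aₖqₖ₋₁ + qₖ₋₂ (with p₋₁=1, p₋₂=0, q₋₁=0, q₋₂=1):
  k=0: a=17, p=17, q=1
  k=1: a=1, p=18, q=1
  k=2: a=3, p=71, q=4
  k=3: a=3, p=231, q=13
  k=4: a=16, p=3767, q=212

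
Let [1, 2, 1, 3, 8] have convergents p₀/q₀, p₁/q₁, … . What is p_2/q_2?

Using pₖ = aₖpₖ₋₁ + pₖ₋₂, qₖ = aₖqₖ₋₁ + qₖ₋₂ (with p₋₁=1, p₋₂=0, q₋₁=0, q₋₂=1):
  k=0: a=1, p=1, q=1
  k=1: a=2, p=3, q=2
  k=2: a=1, p=4, q=3

4/3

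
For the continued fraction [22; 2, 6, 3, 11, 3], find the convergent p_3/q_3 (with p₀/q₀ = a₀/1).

Using pₖ = aₖpₖ₋₁ + pₖ₋₂, qₖ = aₖqₖ₋₁ + qₖ₋₂ (with p₋₁=1, p₋₂=0, q₋₁=0, q₋₂=1):
  k=0: a=22, p=22, q=1
  k=1: a=2, p=45, q=2
  k=2: a=6, p=292, q=13
  k=3: a=3, p=921, q=41

921/41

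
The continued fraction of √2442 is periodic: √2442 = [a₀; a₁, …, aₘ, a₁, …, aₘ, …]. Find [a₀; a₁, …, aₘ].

[49; 2, 2, 2, 98]

a₀ = ⌊√2442⌋ = 49.
With m₀=0, d₀=1 and mₖ₊₁ = dₖaₖ − mₖ, dₖ₊₁ = (n − mₖ₊₁²)/dₖ, aₖ₊₁ = ⌊(a₀+mₖ₊₁)/dₖ₊₁⌋:
  k=1: m=49, d=41, a=2
  k=2: m=33, d=33, a=2
  k=3: m=33, d=41, a=2
  k=4: m=49, d=1, a=98
d=1 and a=2a₀=98 at k=4, so the next step gives (m, d) = (49, 41) again — its k=1 value — and the period has length 4.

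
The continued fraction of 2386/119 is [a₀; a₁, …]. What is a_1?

19

2386 = 20·119 + 6   →  a_0 = 20
119 = 19·6 + 5   →  a_1 = 19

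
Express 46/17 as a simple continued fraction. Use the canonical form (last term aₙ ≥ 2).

[2; 1, 2, 2, 2]

46 = 2*17 + 12
17 = 1*12 + 5
12 = 2*5 + 2
5 = 2*2 + 1
2 = 2*1 + 0  (stop)
So 46/17 = [2; 1, 2, 2, 2].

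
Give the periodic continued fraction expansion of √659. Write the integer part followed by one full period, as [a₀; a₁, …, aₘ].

[25; 1, 2, 25, 2, 1, 50]

a₀ = ⌊√659⌋ = 25.
With m₀=0, d₀=1 and mₖ₊₁ = dₖaₖ − mₖ, dₖ₊₁ = (n − mₖ₊₁²)/dₖ, aₖ₊₁ = ⌊(a₀+mₖ₊₁)/dₖ₊₁⌋:
  k=1: m=25, d=34, a=1
  k=2: m=9, d=17, a=2
  k=3: m=25, d=2, a=25
  k=4: m=25, d=17, a=2
  k=5: m=9, d=34, a=1
  k=6: m=25, d=1, a=50
d=1 and a=2a₀=50 at k=6, so the next step gives (m, d) = (25, 34) again — its k=1 value — and the period has length 6.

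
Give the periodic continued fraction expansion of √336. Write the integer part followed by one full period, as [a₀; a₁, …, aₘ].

a₀ = ⌊√336⌋ = 18.

[18; 3, 36]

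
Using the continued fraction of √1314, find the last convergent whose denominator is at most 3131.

42049/1160

√1314 = [36; 4, 72, …] (period length 2).
Convergents:
  p_0/q_0 = 36/1
  p_1/q_1 = 145/4
  p_2/q_2 = 10476/289
  p_3/q_3 = 42049/1160
  p_4/q_4 = 3038004/83809
q_3 = 1160 ≤ 3131 < 83809 = q_4, so the answer is 42049/1160.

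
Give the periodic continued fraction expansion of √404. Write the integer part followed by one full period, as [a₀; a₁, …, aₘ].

a₀ = ⌊√404⌋ = 20.
With m₀=0, d₀=1 and mₖ₊₁ = dₖaₖ − mₖ, dₖ₊₁ = (n − mₖ₊₁²)/dₖ, aₖ₊₁ = ⌊(a₀+mₖ₊₁)/dₖ₊₁⌋:
  k=1: m=20, d=4, a=10
  k=2: m=20, d=1, a=40
d=1 and a=2a₀=40 at k=2, so the next step gives (m, d) = (20, 4) again — its k=1 value — and the period has length 2.

[20; 10, 40]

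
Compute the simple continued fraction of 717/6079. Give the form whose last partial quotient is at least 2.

[0; 8, 2, 11, 15, 2]

717 = 0×6079 + 717
6079 = 8×717 + 343
717 = 2×343 + 31
343 = 11×31 + 2
31 = 15×2 + 1
2 = 2×1 + 0  (stop)
So 717/6079 = [0; 8, 2, 11, 15, 2].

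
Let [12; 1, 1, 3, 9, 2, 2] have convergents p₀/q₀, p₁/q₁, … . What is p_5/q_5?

1722/137

Using pₖ = aₖpₖ₋₁ + pₖ₋₂, qₖ = aₖqₖ₋₁ + qₖ₋₂ (with p₋₁=1, p₋₂=0, q₋₁=0, q₋₂=1):
  k=0: a=12, p=12, q=1
  k=1: a=1, p=13, q=1
  k=2: a=1, p=25, q=2
  k=3: a=3, p=88, q=7
  k=4: a=9, p=817, q=65
  k=5: a=2, p=1722, q=137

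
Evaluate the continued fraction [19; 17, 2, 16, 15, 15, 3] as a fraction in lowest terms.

Using pₖ = aₖpₖ₋₁ + pₖ₋₂ and qₖ = aₖqₖ₋₁ + qₖ₋₂:
  k=0: a=19, p=19, q=1
  k=1: a=17, p=324, q=17
  k=2: a=2, p=667, q=35
  k=3: a=16, p=10996, q=577
  k=4: a=15, p=165607, q=8690
  k=5: a=15, p=2495101, q=130927
  k=6: a=3, p=7650910, q=401471

7650910/401471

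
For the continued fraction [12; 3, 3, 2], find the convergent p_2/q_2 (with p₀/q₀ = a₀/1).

123/10

Using pₖ = aₖpₖ₋₁ + pₖ₋₂, qₖ = aₖqₖ₋₁ + qₖ₋₂ (with p₋₁=1, p₋₂=0, q₋₁=0, q₋₂=1):
  k=0: a=12, p=12, q=1
  k=1: a=3, p=37, q=3
  k=2: a=3, p=123, q=10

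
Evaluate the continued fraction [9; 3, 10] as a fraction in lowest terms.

Fold from the inside: start with 10/1.
  3 + 1/10 = 31/10
  9 + 10/31 = 289/31

289/31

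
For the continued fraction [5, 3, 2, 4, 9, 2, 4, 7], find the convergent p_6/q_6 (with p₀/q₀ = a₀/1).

14273/2698

Using pₖ = aₖpₖ₋₁ + pₖ₋₂, qₖ = aₖqₖ₋₁ + qₖ₋₂ (with p₋₁=1, p₋₂=0, q₋₁=0, q₋₂=1):
  k=0: a=5, p=5, q=1
  k=1: a=3, p=16, q=3
  k=2: a=2, p=37, q=7
  k=3: a=4, p=164, q=31
  k=4: a=9, p=1513, q=286
  k=5: a=2, p=3190, q=603
  k=6: a=4, p=14273, q=2698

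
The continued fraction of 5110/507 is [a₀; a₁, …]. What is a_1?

5110 = 10·507 + 40   →  a_0 = 10
507 = 12·40 + 27   →  a_1 = 12

12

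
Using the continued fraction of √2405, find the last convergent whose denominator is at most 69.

2403/49

√2405 = [49; 24, 1, 1, 24, 98, …] (period length 5).
Convergents:
  p_0/q_0 = 49/1
  p_1/q_1 = 1177/24
  p_2/q_2 = 1226/25
  p_3/q_3 = 2403/49
  p_4/q_4 = 58898/1201
q_3 = 49 ≤ 69 < 1201 = q_4, so the answer is 2403/49.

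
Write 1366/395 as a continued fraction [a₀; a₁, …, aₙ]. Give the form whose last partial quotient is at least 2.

[3; 2, 5, 2, 16]

1366 = 3×395 + 181
395 = 2×181 + 33
181 = 5×33 + 16
33 = 2×16 + 1
16 = 16×1 + 0  (stop)
So 1366/395 = [3; 2, 5, 2, 16].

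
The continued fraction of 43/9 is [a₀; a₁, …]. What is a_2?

43 = 4·9 + 7   →  a_0 = 4
9 = 1·7 + 2   →  a_1 = 1
7 = 3·2 + 1   →  a_2 = 3

3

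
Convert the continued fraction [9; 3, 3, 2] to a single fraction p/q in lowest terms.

Using pₖ = aₖpₖ₋₁ + pₖ₋₂ and qₖ = aₖqₖ₋₁ + qₖ₋₂:
  k=0: a=9, p=9, q=1
  k=1: a=3, p=28, q=3
  k=2: a=3, p=93, q=10
  k=3: a=2, p=214, q=23

214/23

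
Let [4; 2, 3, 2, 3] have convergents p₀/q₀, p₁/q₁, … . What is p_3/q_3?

71/16

Using pₖ = aₖpₖ₋₁ + pₖ₋₂, qₖ = aₖqₖ₋₁ + qₖ₋₂ (with p₋₁=1, p₋₂=0, q₋₁=0, q₋₂=1):
  k=0: a=4, p=4, q=1
  k=1: a=2, p=9, q=2
  k=2: a=3, p=31, q=7
  k=3: a=2, p=71, q=16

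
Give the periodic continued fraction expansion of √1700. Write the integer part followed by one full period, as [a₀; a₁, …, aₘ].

[41; 4, 3, 20, 3, 4, 82]

a₀ = ⌊√1700⌋ = 41.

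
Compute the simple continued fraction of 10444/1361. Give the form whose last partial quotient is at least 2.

10444 = 7*1361 + 917
1361 = 1*917 + 444
917 = 2*444 + 29
444 = 15*29 + 9
29 = 3*9 + 2
9 = 4*2 + 1
2 = 2*1 + 0  (stop)
So 10444/1361 = [7; 1, 2, 15, 3, 4, 2].

[7; 1, 2, 15, 3, 4, 2]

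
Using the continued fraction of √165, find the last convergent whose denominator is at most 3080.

27887/2171

√165 = [12; 1, 5, 2, 5, 1, 24, …] (period length 6).
Convergents:
  p_0/q_0 = 12/1
  p_1/q_1 = 13/1
  p_2/q_2 = 77/6
  p_3/q_3 = 167/13
  p_4/q_4 = 912/71
  p_5/q_5 = 1079/84
  p_6/q_6 = 26808/2087
  p_7/q_7 = 27887/2171
  p_8/q_8 = 166243/12942
q_7 = 2171 ≤ 3080 < 12942 = q_8, so the answer is 27887/2171.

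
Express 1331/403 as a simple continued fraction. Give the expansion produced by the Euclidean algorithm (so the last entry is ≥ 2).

[3; 3, 3, 3, 2, 1, 3]

1331 = 3·403 + 122
403 = 3·122 + 37
122 = 3·37 + 11
37 = 3·11 + 4
11 = 2·4 + 3
4 = 1·3 + 1
3 = 3·1 + 0  (stop)
So 1331/403 = [3; 3, 3, 3, 2, 1, 3].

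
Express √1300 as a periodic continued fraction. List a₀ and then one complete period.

[36; 18, 72]

a₀ = ⌊√1300⌋ = 36.
With m₀=0, d₀=1 and mₖ₊₁ = dₖaₖ − mₖ, dₖ₊₁ = (n − mₖ₊₁²)/dₖ, aₖ₊₁ = ⌊(a₀+mₖ₊₁)/dₖ₊₁⌋:
  k=1: m=36, d=4, a=18
  k=2: m=36, d=1, a=72
d=1 and a=2a₀=72 at k=2, so the next step gives (m, d) = (36, 4) again — its k=1 value — and the period has length 2.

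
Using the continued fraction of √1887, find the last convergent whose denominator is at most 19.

695/16

√1887 = [43; 2, 3, 1, 1, 1, 3, 2, 86, …] (period length 8).
Convergents:
  p_0/q_0 = 43/1
  p_1/q_1 = 87/2
  p_2/q_2 = 304/7
  p_3/q_3 = 391/9
  p_4/q_4 = 695/16
  p_5/q_5 = 1086/25
q_4 = 16 ≤ 19 < 25 = q_5, so the answer is 695/16.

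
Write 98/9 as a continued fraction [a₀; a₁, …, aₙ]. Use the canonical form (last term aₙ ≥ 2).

98 = 10·9 + 8
9 = 1·8 + 1
8 = 8·1 + 0  (stop)
So 98/9 = [10; 1, 8].

[10; 1, 8]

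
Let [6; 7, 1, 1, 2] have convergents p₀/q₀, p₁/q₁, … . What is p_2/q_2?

49/8

Using pₖ = aₖpₖ₋₁ + pₖ₋₂, qₖ = aₖqₖ₋₁ + qₖ₋₂ (with p₋₁=1, p₋₂=0, q₋₁=0, q₋₂=1):
  k=0: a=6, p=6, q=1
  k=1: a=7, p=43, q=7
  k=2: a=1, p=49, q=8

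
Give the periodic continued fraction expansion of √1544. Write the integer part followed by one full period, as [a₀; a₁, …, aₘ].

[39; 3, 2, 2, 9, 2, 2, 3, 78]

a₀ = ⌊√1544⌋ = 39.
With m₀=0, d₀=1 and mₖ₊₁ = dₖaₖ − mₖ, dₖ₊₁ = (n − mₖ₊₁²)/dₖ, aₖ₊₁ = ⌊(a₀+mₖ₊₁)/dₖ₊₁⌋:
  k=1: m=39, d=23, a=3
  k=2: m=30, d=28, a=2
  k=3: m=26, d=31, a=2
  k=4: m=36, d=8, a=9
  k=5: m=36, d=31, a=2
  k=6: m=26, d=28, a=2
  k=7: m=30, d=23, a=3
  k=8: m=39, d=1, a=78
d=1 and a=2a₀=78 at k=8, so the next step gives (m, d) = (39, 23) again — its k=1 value — and the period has length 8.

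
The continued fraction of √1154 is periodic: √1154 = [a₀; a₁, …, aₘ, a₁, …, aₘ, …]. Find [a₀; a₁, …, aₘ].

a₀ = ⌊√1154⌋ = 33.
With m₀=0, d₀=1 and mₖ₊₁ = dₖaₖ − mₖ, dₖ₊₁ = (n − mₖ₊₁²)/dₖ, aₖ₊₁ = ⌊(a₀+mₖ₊₁)/dₖ₊₁⌋:
  k=1: m=33, d=65, a=1
  k=2: m=32, d=2, a=32
  k=3: m=32, d=65, a=1
  k=4: m=33, d=1, a=66
d=1 and a=2a₀=66 at k=4, so the next step gives (m, d) = (33, 65) again — its k=1 value — and the period has length 4.

[33; 1, 32, 1, 66]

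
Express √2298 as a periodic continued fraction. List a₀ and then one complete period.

[47; 1, 14, 1, 94]

a₀ = ⌊√2298⌋ = 47.
With m₀=0, d₀=1 and mₖ₊₁ = dₖaₖ − mₖ, dₖ₊₁ = (n − mₖ₊₁²)/dₖ, aₖ₊₁ = ⌊(a₀+mₖ₊₁)/dₖ₊₁⌋:
  k=1: m=47, d=89, a=1
  k=2: m=42, d=6, a=14
  k=3: m=42, d=89, a=1
  k=4: m=47, d=1, a=94
d=1 and a=2a₀=94 at k=4, so the next step gives (m, d) = (47, 89) again — its k=1 value — and the period has length 4.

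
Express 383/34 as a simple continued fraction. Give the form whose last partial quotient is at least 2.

[11; 3, 1, 3, 2]

383 = 11*34 + 9
34 = 3*9 + 7
9 = 1*7 + 2
7 = 3*2 + 1
2 = 2*1 + 0  (stop)
So 383/34 = [11; 3, 1, 3, 2].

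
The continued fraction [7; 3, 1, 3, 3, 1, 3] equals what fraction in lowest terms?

Using pₖ = aₖpₖ₋₁ + pₖ₋₂ and qₖ = aₖqₖ₋₁ + qₖ₋₂:
  k=0: a=7, p=7, q=1
  k=1: a=3, p=22, q=3
  k=2: a=1, p=29, q=4
  k=3: a=3, p=109, q=15
  k=4: a=3, p=356, q=49
  k=5: a=1, p=465, q=64
  k=6: a=3, p=1751, q=241

1751/241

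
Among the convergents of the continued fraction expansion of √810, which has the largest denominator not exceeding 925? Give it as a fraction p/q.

12608/443

√810 = [28; 2, 5, 1, 4, 1, 5, 2, 56, …] (period length 8).
Convergents:
  p_0/q_0 = 28/1
  p_1/q_1 = 57/2
  p_2/q_2 = 313/11
  p_3/q_3 = 370/13
  p_4/q_4 = 1793/63
  p_5/q_5 = 2163/76
  p_6/q_6 = 12608/443
  p_7/q_7 = 27379/962
q_6 = 443 ≤ 925 < 962 = q_7, so the answer is 12608/443.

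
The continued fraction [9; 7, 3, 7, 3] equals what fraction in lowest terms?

Using pₖ = aₖpₖ₋₁ + pₖ₋₂ and qₖ = aₖqₖ₋₁ + qₖ₋₂:
  k=0: a=9, p=9, q=1
  k=1: a=7, p=64, q=7
  k=2: a=3, p=201, q=22
  k=3: a=7, p=1471, q=161
  k=4: a=3, p=4614, q=505

4614/505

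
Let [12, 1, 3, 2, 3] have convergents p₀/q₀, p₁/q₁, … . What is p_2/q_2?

Using pₖ = aₖpₖ₋₁ + pₖ₋₂, qₖ = aₖqₖ₋₁ + qₖ₋₂ (with p₋₁=1, p₋₂=0, q₋₁=0, q₋₂=1):
  k=0: a=12, p=12, q=1
  k=1: a=1, p=13, q=1
  k=2: a=3, p=51, q=4

51/4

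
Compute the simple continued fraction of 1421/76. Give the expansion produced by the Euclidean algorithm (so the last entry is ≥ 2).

1421 = 18·76 + 53
76 = 1·53 + 23
53 = 2·23 + 7
23 = 3·7 + 2
7 = 3·2 + 1
2 = 2·1 + 0  (stop)
So 1421/76 = [18; 1, 2, 3, 3, 2].

[18; 1, 2, 3, 3, 2]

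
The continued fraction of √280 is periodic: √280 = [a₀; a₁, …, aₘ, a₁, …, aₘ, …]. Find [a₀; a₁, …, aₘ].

[16; 1, 2, 1, 2, 1, 32]

a₀ = ⌊√280⌋ = 16.
With m₀=0, d₀=1 and mₖ₊₁ = dₖaₖ − mₖ, dₖ₊₁ = (n − mₖ₊₁²)/dₖ, aₖ₊₁ = ⌊(a₀+mₖ₊₁)/dₖ₊₁⌋:
  k=1: m=16, d=24, a=1
  k=2: m=8, d=9, a=2
  k=3: m=10, d=20, a=1
  k=4: m=10, d=9, a=2
  k=5: m=8, d=24, a=1
  k=6: m=16, d=1, a=32
d=1 and a=2a₀=32 at k=6, so the next step gives (m, d) = (16, 24) again — its k=1 value — and the period has length 6.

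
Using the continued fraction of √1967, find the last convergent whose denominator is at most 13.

√1967 = [44; 2, 1, 5, 1, 2, 88, …] (period length 6).
Convergents:
  p_0/q_0 = 44/1
  p_1/q_1 = 89/2
  p_2/q_2 = 133/3
  p_3/q_3 = 754/17
q_2 = 3 ≤ 13 < 17 = q_3, so the answer is 133/3.

133/3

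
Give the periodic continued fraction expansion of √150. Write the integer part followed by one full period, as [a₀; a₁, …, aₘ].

[12; 4, 24]

a₀ = ⌊√150⌋ = 12.
With m₀=0, d₀=1 and mₖ₊₁ = dₖaₖ − mₖ, dₖ₊₁ = (n − mₖ₊₁²)/dₖ, aₖ₊₁ = ⌊(a₀+mₖ₊₁)/dₖ₊₁⌋:
  k=1: m=12, d=6, a=4
  k=2: m=12, d=1, a=24
d=1 and a=2a₀=24 at k=2, so the next step gives (m, d) = (12, 6) again — its k=1 value — and the period has length 2.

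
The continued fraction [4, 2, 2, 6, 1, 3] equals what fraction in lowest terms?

Using pₖ = aₖpₖ₋₁ + pₖ₋₂ and qₖ = aₖqₖ₋₁ + qₖ₋₂:
  k=0: a=4, p=4, q=1
  k=1: a=2, p=9, q=2
  k=2: a=2, p=22, q=5
  k=3: a=6, p=141, q=32
  k=4: a=1, p=163, q=37
  k=5: a=3, p=630, q=143

630/143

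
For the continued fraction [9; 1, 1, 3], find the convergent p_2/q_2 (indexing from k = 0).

19/2

Using pₖ = aₖpₖ₋₁ + pₖ₋₂, qₖ = aₖqₖ₋₁ + qₖ₋₂ (with p₋₁=1, p₋₂=0, q₋₁=0, q₋₂=1):
  k=0: a=9, p=9, q=1
  k=1: a=1, p=10, q=1
  k=2: a=1, p=19, q=2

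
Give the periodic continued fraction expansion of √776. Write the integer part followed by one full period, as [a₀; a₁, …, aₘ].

a₀ = ⌊√776⌋ = 27.
With m₀=0, d₀=1 and mₖ₊₁ = dₖaₖ − mₖ, dₖ₊₁ = (n − mₖ₊₁²)/dₖ, aₖ₊₁ = ⌊(a₀+mₖ₊₁)/dₖ₊₁⌋:
  k=1: m=27, d=47, a=1
  k=2: m=20, d=8, a=5
  k=3: m=20, d=47, a=1
  k=4: m=27, d=1, a=54
d=1 and a=2a₀=54 at k=4, so the next step gives (m, d) = (27, 47) again — its k=1 value — and the period has length 4.

[27; 1, 5, 1, 54]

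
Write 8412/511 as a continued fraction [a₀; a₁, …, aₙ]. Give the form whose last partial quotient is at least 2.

8412 = 16*511 + 236
511 = 2*236 + 39
236 = 6*39 + 2
39 = 19*2 + 1
2 = 2*1 + 0  (stop)
So 8412/511 = [16; 2, 6, 19, 2].

[16; 2, 6, 19, 2]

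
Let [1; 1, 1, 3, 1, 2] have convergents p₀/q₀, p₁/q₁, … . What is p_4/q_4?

Using pₖ = aₖpₖ₋₁ + pₖ₋₂, qₖ = aₖqₖ₋₁ + qₖ₋₂ (with p₋₁=1, p₋₂=0, q₋₁=0, q₋₂=1):
  k=0: a=1, p=1, q=1
  k=1: a=1, p=2, q=1
  k=2: a=1, p=3, q=2
  k=3: a=3, p=11, q=7
  k=4: a=1, p=14, q=9

14/9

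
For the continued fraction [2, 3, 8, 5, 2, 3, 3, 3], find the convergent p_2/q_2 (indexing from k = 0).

Using pₖ = aₖpₖ₋₁ + pₖ₋₂, qₖ = aₖqₖ₋₁ + qₖ₋₂ (with p₋₁=1, p₋₂=0, q₋₁=0, q₋₂=1):
  k=0: a=2, p=2, q=1
  k=1: a=3, p=7, q=3
  k=2: a=8, p=58, q=25

58/25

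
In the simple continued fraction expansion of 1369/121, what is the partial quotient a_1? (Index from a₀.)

1369 = 11·121 + 38   →  a_0 = 11
121 = 3·38 + 7   →  a_1 = 3

3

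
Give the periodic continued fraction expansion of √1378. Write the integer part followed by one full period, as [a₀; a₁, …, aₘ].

a₀ = ⌊√1378⌋ = 37.
With m₀=0, d₀=1 and mₖ₊₁ = dₖaₖ − mₖ, dₖ₊₁ = (n − mₖ₊₁²)/dₖ, aₖ₊₁ = ⌊(a₀+mₖ₊₁)/dₖ₊₁⌋:
  k=1: m=37, d=9, a=8
  k=2: m=35, d=17, a=4
  k=3: m=33, d=17, a=4
  k=4: m=35, d=9, a=8
  k=5: m=37, d=1, a=74
d=1 and a=2a₀=74 at k=5, so the next step gives (m, d) = (37, 9) again — its k=1 value — and the period has length 5.

[37; 8, 4, 4, 8, 74]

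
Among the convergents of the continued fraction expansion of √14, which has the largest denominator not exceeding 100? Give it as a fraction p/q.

333/89

√14 = [3; 1, 2, 1, 6, …] (period length 4).
Convergents:
  p_0/q_0 = 3/1
  p_1/q_1 = 4/1
  p_2/q_2 = 11/3
  p_3/q_3 = 15/4
  p_4/q_4 = 101/27
  p_5/q_5 = 116/31
  p_6/q_6 = 333/89
  p_7/q_7 = 449/120
q_6 = 89 ≤ 100 < 120 = q_7, so the answer is 333/89.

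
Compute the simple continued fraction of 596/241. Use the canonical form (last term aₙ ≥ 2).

[2; 2, 8, 1, 3, 3]

596 = 2×241 + 114
241 = 2×114 + 13
114 = 8×13 + 10
13 = 1×10 + 3
10 = 3×3 + 1
3 = 3×1 + 0  (stop)
So 596/241 = [2; 2, 8, 1, 3, 3].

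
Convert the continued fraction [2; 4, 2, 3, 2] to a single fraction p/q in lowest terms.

158/71

Fold from the inside: start with 2/1.
  3 + 1/2 = 7/2
  2 + 2/7 = 16/7
  4 + 7/16 = 71/16
  2 + 16/71 = 158/71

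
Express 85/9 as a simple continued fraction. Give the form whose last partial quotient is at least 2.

[9; 2, 4]

85 = 9·9 + 4
9 = 2·4 + 1
4 = 4·1 + 0  (stop)
So 85/9 = [9; 2, 4].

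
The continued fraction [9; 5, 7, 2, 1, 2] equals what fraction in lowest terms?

2786/303

Using pₖ = aₖpₖ₋₁ + pₖ₋₂ and qₖ = aₖqₖ₋₁ + qₖ₋₂:
  k=0: a=9, p=9, q=1
  k=1: a=5, p=46, q=5
  k=2: a=7, p=331, q=36
  k=3: a=2, p=708, q=77
  k=4: a=1, p=1039, q=113
  k=5: a=2, p=2786, q=303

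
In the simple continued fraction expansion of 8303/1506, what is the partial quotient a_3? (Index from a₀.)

8303 = 5·1506 + 773   →  a_0 = 5
1506 = 1·773 + 733   →  a_1 = 1
773 = 1·733 + 40   →  a_2 = 1
733 = 18·40 + 13   →  a_3 = 18

18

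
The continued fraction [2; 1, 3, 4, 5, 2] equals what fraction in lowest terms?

Fold from the inside: start with 2/1.
  5 + 1/2 = 11/2
  4 + 2/11 = 46/11
  3 + 11/46 = 149/46
  1 + 46/149 = 195/149
  2 + 149/195 = 539/195

539/195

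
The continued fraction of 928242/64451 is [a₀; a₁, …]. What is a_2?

2

928242 = 14·64451 + 25928   →  a_0 = 14
64451 = 2·25928 + 12595   →  a_1 = 2
25928 = 2·12595 + 738   →  a_2 = 2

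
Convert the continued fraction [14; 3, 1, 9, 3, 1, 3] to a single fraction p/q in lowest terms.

Using pₖ = aₖpₖ₋₁ + pₖ₋₂ and qₖ = aₖqₖ₋₁ + qₖ₋₂:
  k=0: a=14, p=14, q=1
  k=1: a=3, p=43, q=3
  k=2: a=1, p=57, q=4
  k=3: a=9, p=556, q=39
  k=4: a=3, p=1725, q=121
  k=5: a=1, p=2281, q=160
  k=6: a=3, p=8568, q=601

8568/601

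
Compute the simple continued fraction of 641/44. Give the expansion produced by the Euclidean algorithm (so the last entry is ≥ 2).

[14; 1, 1, 3, 6]

641 = 14×44 + 25
44 = 1×25 + 19
25 = 1×19 + 6
19 = 3×6 + 1
6 = 6×1 + 0  (stop)
So 641/44 = [14; 1, 1, 3, 6].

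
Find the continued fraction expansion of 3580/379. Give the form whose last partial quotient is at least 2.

[9; 2, 4, 8, 5]

3580 = 9·379 + 169
379 = 2·169 + 41
169 = 4·41 + 5
41 = 8·5 + 1
5 = 5·1 + 0  (stop)
So 3580/379 = [9; 2, 4, 8, 5].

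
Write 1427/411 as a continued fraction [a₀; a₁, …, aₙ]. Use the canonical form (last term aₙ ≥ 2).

[3; 2, 8, 2, 3, 3]

1427 = 3*411 + 194
411 = 2*194 + 23
194 = 8*23 + 10
23 = 2*10 + 3
10 = 3*3 + 1
3 = 3*1 + 0  (stop)
So 1427/411 = [3; 2, 8, 2, 3, 3].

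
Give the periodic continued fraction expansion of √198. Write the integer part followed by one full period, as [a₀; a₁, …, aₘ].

[14; 14, 28]

a₀ = ⌊√198⌋ = 14.
With m₀=0, d₀=1 and mₖ₊₁ = dₖaₖ − mₖ, dₖ₊₁ = (n − mₖ₊₁²)/dₖ, aₖ₊₁ = ⌊(a₀+mₖ₊₁)/dₖ₊₁⌋:
  k=1: m=14, d=2, a=14
  k=2: m=14, d=1, a=28
d=1 and a=2a₀=28 at k=2, so the next step gives (m, d) = (14, 2) again — its k=1 value — and the period has length 2.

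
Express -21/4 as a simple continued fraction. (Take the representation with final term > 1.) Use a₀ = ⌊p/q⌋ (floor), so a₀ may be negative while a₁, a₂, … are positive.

-21 = -6*4 + 3
4 = 1*3 + 1
3 = 3*1 + 0  (stop)
So -21/4 = [-6; 1, 3].

[-6; 1, 3]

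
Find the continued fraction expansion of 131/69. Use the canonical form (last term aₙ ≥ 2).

[1; 1, 8, 1, 6]

131 = 1*69 + 62
69 = 1*62 + 7
62 = 8*7 + 6
7 = 1*6 + 1
6 = 6*1 + 0  (stop)
So 131/69 = [1; 1, 8, 1, 6].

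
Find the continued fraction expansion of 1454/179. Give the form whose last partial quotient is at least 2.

1454 = 8·179 + 22
179 = 8·22 + 3
22 = 7·3 + 1
3 = 3·1 + 0  (stop)
So 1454/179 = [8; 8, 7, 3].

[8; 8, 7, 3]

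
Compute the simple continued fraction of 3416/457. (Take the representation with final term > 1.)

[7; 2, 9, 2, 3, 3]

3416 = 7*457 + 217
457 = 2*217 + 23
217 = 9*23 + 10
23 = 2*10 + 3
10 = 3*3 + 1
3 = 3*1 + 0  (stop)
So 3416/457 = [7; 2, 9, 2, 3, 3].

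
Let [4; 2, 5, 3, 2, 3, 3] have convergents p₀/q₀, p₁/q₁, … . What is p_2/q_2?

49/11

Using pₖ = aₖpₖ₋₁ + pₖ₋₂, qₖ = aₖqₖ₋₁ + qₖ₋₂ (with p₋₁=1, p₋₂=0, q₋₁=0, q₋₂=1):
  k=0: a=4, p=4, q=1
  k=1: a=2, p=9, q=2
  k=2: a=5, p=49, q=11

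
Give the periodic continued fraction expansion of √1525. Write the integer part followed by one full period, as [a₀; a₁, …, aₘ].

[39; 19, 1, 1, 19, 78]

a₀ = ⌊√1525⌋ = 39.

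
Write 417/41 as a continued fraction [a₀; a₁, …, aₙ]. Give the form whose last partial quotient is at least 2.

417 = 10·41 + 7
41 = 5·7 + 6
7 = 1·6 + 1
6 = 6·1 + 0  (stop)
So 417/41 = [10; 5, 1, 6].

[10; 5, 1, 6]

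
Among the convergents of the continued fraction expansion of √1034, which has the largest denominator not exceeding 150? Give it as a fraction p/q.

2476/77

√1034 = [32; 6, 2, 2, 2, 6, 64, …] (period length 6).
Convergents:
  p_0/q_0 = 32/1
  p_1/q_1 = 193/6
  p_2/q_2 = 418/13
  p_3/q_3 = 1029/32
  p_4/q_4 = 2476/77
  p_5/q_5 = 15885/494
q_4 = 77 ≤ 150 < 494 = q_5, so the answer is 2476/77.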